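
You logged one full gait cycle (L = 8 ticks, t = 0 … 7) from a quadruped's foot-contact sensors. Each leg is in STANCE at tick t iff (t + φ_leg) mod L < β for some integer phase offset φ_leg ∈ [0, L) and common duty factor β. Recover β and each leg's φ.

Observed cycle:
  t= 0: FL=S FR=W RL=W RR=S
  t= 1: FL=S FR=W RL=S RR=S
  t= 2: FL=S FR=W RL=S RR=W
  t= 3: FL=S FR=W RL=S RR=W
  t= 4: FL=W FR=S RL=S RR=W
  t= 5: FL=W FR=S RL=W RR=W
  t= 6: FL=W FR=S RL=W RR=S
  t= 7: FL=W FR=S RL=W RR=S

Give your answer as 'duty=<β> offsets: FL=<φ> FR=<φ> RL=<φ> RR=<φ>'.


duty β = stance ticks per leg = 4
FL: stance ticks = 4; W→S at t=0 → φ=0
FR: stance ticks = 4; W→S at t=4 → φ=4
RL: stance ticks = 4; W→S at t=1 → φ=7
RR: stance ticks = 4; W→S at t=6 → φ=2

duty=4 offsets: FL=0 FR=4 RL=7 RR=2


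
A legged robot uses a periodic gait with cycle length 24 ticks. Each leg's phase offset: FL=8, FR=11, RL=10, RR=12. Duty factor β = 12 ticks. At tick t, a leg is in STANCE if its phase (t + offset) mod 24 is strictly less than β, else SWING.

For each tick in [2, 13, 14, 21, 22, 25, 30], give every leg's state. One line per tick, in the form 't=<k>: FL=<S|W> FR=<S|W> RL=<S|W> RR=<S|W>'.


t=2: phase=(10,13,12,14) vs β=12 → FL=S FR=W RL=W RR=W
t=13: phase=(21,0,23,1) vs β=12 → FL=W FR=S RL=W RR=S
t=14: phase=(22,1,0,2) vs β=12 → FL=W FR=S RL=S RR=S
t=21: phase=(5,8,7,9) vs β=12 → FL=S FR=S RL=S RR=S
t=22: phase=(6,9,8,10) vs β=12 → FL=S FR=S RL=S RR=S
t=25: phase=(9,12,11,13) vs β=12 → FL=S FR=W RL=S RR=W
t=30: phase=(14,17,16,18) vs β=12 → FL=W FR=W RL=W RR=W

t=2: FL=S FR=W RL=W RR=W
t=13: FL=W FR=S RL=W RR=S
t=14: FL=W FR=S RL=S RR=S
t=21: FL=S FR=S RL=S RR=S
t=22: FL=S FR=S RL=S RR=S
t=25: FL=S FR=W RL=S RR=W
t=30: FL=W FR=W RL=W RR=W


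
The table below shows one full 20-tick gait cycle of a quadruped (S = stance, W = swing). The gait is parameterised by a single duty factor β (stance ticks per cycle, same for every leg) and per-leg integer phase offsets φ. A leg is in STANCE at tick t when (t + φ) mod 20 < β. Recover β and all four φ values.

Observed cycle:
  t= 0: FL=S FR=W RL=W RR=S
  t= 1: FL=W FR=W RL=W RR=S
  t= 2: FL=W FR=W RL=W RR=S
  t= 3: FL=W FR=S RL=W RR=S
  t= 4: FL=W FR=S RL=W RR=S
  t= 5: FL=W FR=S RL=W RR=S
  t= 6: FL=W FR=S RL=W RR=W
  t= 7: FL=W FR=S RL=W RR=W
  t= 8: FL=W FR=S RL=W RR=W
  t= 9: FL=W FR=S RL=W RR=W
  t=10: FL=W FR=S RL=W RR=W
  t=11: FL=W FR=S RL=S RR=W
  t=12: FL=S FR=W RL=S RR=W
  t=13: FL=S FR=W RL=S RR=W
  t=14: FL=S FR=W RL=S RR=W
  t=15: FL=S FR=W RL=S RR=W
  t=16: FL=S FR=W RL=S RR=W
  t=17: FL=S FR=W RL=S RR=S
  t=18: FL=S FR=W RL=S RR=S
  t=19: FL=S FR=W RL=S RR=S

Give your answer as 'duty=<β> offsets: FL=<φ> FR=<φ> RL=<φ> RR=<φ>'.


duty β = stance ticks per leg = 9
FL: stance ticks = 9; W→S at t=12 → φ=8
FR: stance ticks = 9; W→S at t=3 → φ=17
RL: stance ticks = 9; W→S at t=11 → φ=9
RR: stance ticks = 9; W→S at t=17 → φ=3

duty=9 offsets: FL=8 FR=17 RL=9 RR=3


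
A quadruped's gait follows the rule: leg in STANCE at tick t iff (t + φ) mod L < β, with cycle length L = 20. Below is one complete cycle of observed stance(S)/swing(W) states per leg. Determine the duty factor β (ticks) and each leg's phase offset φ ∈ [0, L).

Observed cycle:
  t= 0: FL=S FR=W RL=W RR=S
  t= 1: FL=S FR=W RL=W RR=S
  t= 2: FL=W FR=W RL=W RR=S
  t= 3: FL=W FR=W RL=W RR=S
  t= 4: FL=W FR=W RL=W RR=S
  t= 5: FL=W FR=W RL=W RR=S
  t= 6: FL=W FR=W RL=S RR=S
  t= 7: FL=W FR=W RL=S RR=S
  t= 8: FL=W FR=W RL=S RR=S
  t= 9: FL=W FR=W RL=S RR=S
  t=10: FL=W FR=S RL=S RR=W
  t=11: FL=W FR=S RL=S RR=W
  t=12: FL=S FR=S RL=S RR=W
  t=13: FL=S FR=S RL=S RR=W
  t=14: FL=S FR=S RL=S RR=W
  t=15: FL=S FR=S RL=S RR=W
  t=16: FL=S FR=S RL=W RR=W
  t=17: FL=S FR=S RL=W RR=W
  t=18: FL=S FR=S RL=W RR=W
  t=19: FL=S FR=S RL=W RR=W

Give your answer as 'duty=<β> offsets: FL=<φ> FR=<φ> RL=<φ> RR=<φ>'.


duty=10 offsets: FL=8 FR=10 RL=14 RR=0

duty β = stance ticks per leg = 10
FL: stance ticks = 10; W→S at t=12 → φ=8
FR: stance ticks = 10; W→S at t=10 → φ=10
RL: stance ticks = 10; W→S at t=6 → φ=14
RR: stance ticks = 10; W→S at t=0 → φ=0


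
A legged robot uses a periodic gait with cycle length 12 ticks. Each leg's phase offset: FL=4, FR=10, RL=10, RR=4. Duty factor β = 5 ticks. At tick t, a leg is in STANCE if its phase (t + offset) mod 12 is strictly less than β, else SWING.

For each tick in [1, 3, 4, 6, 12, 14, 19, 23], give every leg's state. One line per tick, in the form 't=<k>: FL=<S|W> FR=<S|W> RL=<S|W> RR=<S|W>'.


t=1: FL=W FR=W RL=W RR=W
t=3: FL=W FR=S RL=S RR=W
t=4: FL=W FR=S RL=S RR=W
t=6: FL=W FR=S RL=S RR=W
t=12: FL=S FR=W RL=W RR=S
t=14: FL=W FR=S RL=S RR=W
t=19: FL=W FR=W RL=W RR=W
t=23: FL=S FR=W RL=W RR=S

t=1: phase=(5,11,11,5) vs β=5 → FL=W FR=W RL=W RR=W
t=3: phase=(7,1,1,7) vs β=5 → FL=W FR=S RL=S RR=W
t=4: phase=(8,2,2,8) vs β=5 → FL=W FR=S RL=S RR=W
t=6: phase=(10,4,4,10) vs β=5 → FL=W FR=S RL=S RR=W
t=12: phase=(4,10,10,4) vs β=5 → FL=S FR=W RL=W RR=S
t=14: phase=(6,0,0,6) vs β=5 → FL=W FR=S RL=S RR=W
t=19: phase=(11,5,5,11) vs β=5 → FL=W FR=W RL=W RR=W
t=23: phase=(3,9,9,3) vs β=5 → FL=S FR=W RL=W RR=S


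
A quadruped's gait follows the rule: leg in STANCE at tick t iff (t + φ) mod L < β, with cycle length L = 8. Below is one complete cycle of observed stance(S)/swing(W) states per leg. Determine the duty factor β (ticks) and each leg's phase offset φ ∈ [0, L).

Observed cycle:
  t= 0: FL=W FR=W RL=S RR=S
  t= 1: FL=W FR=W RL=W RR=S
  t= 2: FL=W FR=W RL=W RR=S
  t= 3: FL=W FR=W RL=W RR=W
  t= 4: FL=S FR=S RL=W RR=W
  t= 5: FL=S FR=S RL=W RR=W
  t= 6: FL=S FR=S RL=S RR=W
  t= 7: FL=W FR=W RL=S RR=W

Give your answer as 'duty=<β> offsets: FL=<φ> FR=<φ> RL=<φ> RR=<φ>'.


duty β = stance ticks per leg = 3
FL: stance ticks = 3; W→S at t=4 → φ=4
FR: stance ticks = 3; W→S at t=4 → φ=4
RL: stance ticks = 3; W→S at t=6 → φ=2
RR: stance ticks = 3; W→S at t=0 → φ=0

duty=3 offsets: FL=4 FR=4 RL=2 RR=0


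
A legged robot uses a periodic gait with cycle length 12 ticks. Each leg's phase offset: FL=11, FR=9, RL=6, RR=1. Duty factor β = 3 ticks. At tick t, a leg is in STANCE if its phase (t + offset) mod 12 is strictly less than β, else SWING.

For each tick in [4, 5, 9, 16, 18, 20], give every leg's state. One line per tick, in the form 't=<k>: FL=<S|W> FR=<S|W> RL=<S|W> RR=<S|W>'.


t=4: FL=W FR=S RL=W RR=W
t=5: FL=W FR=S RL=W RR=W
t=9: FL=W FR=W RL=W RR=W
t=16: FL=W FR=S RL=W RR=W
t=18: FL=W FR=W RL=S RR=W
t=20: FL=W FR=W RL=S RR=W

t=4: phase=(3,1,10,5) vs β=3 → FL=W FR=S RL=W RR=W
t=5: phase=(4,2,11,6) vs β=3 → FL=W FR=S RL=W RR=W
t=9: phase=(8,6,3,10) vs β=3 → FL=W FR=W RL=W RR=W
t=16: phase=(3,1,10,5) vs β=3 → FL=W FR=S RL=W RR=W
t=18: phase=(5,3,0,7) vs β=3 → FL=W FR=W RL=S RR=W
t=20: phase=(7,5,2,9) vs β=3 → FL=W FR=W RL=S RR=W


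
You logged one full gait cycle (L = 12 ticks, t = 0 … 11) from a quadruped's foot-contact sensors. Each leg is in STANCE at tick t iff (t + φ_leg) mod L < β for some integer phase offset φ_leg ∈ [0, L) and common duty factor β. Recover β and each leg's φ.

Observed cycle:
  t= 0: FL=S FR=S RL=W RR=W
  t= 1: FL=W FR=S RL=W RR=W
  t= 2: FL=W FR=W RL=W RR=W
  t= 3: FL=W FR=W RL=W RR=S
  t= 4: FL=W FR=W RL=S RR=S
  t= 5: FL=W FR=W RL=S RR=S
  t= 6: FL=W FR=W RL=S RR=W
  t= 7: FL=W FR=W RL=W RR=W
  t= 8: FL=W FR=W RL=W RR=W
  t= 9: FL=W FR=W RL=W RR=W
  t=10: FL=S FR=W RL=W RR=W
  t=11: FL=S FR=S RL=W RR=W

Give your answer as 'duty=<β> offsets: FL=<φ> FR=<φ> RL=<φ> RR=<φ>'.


duty β = stance ticks per leg = 3
FL: stance ticks = 3; W→S at t=10 → φ=2
FR: stance ticks = 3; W→S at t=11 → φ=1
RL: stance ticks = 3; W→S at t=4 → φ=8
RR: stance ticks = 3; W→S at t=3 → φ=9

duty=3 offsets: FL=2 FR=1 RL=8 RR=9


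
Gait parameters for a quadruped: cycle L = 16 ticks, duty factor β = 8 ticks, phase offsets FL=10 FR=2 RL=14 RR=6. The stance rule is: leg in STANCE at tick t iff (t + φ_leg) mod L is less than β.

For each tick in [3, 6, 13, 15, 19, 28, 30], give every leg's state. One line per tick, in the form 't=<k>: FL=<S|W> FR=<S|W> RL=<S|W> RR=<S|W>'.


t=3: phase=(13,5,1,9) vs β=8 → FL=W FR=S RL=S RR=W
t=6: phase=(0,8,4,12) vs β=8 → FL=S FR=W RL=S RR=W
t=13: phase=(7,15,11,3) vs β=8 → FL=S FR=W RL=W RR=S
t=15: phase=(9,1,13,5) vs β=8 → FL=W FR=S RL=W RR=S
t=19: phase=(13,5,1,9) vs β=8 → FL=W FR=S RL=S RR=W
t=28: phase=(6,14,10,2) vs β=8 → FL=S FR=W RL=W RR=S
t=30: phase=(8,0,12,4) vs β=8 → FL=W FR=S RL=W RR=S

t=3: FL=W FR=S RL=S RR=W
t=6: FL=S FR=W RL=S RR=W
t=13: FL=S FR=W RL=W RR=S
t=15: FL=W FR=S RL=W RR=S
t=19: FL=W FR=S RL=S RR=W
t=28: FL=S FR=W RL=W RR=S
t=30: FL=W FR=S RL=W RR=S


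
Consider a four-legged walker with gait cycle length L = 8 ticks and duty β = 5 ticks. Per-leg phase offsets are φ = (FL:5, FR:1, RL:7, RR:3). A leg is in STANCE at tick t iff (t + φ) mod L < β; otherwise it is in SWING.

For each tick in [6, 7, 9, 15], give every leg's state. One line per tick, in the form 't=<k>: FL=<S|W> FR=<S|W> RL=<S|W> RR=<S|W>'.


t=6: FL=S FR=W RL=W RR=S
t=7: FL=S FR=S RL=W RR=S
t=9: FL=W FR=S RL=S RR=S
t=15: FL=S FR=S RL=W RR=S

t=6: phase=(3,7,5,1) vs β=5 → FL=S FR=W RL=W RR=S
t=7: phase=(4,0,6,2) vs β=5 → FL=S FR=S RL=W RR=S
t=9: phase=(6,2,0,4) vs β=5 → FL=W FR=S RL=S RR=S
t=15: phase=(4,0,6,2) vs β=5 → FL=S FR=S RL=W RR=S


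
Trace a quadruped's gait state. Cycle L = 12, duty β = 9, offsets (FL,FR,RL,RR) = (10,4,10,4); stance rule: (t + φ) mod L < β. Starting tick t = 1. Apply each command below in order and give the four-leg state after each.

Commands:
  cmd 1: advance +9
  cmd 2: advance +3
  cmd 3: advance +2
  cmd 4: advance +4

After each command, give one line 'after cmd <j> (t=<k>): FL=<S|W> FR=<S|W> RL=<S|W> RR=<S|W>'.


after cmd 1 (t=10): FL=S FR=S RL=S RR=S
after cmd 2 (t=13): FL=W FR=S RL=W RR=S
after cmd 3 (t=15): FL=S FR=S RL=S RR=S
after cmd 4 (t=19): FL=S FR=W RL=S RR=W

start t=1: FL=W FR=S RL=W RR=S
cmd 1: advance +9 → t=10, phase=(8,2,8,2) → FL=S FR=S RL=S RR=S
cmd 2: advance +3 → t=13, phase=(11,5,11,5) → FL=W FR=S RL=W RR=S
cmd 3: advance +2 → t=15, phase=(1,7,1,7) → FL=S FR=S RL=S RR=S
cmd 4: advance +4 → t=19, phase=(5,11,5,11) → FL=S FR=W RL=S RR=W


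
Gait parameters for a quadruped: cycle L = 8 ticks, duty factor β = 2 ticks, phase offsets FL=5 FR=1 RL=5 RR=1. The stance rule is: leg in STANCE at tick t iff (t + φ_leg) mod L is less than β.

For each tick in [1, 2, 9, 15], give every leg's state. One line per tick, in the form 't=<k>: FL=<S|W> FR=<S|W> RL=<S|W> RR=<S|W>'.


t=1: FL=W FR=W RL=W RR=W
t=2: FL=W FR=W RL=W RR=W
t=9: FL=W FR=W RL=W RR=W
t=15: FL=W FR=S RL=W RR=S

t=1: phase=(6,2,6,2) vs β=2 → FL=W FR=W RL=W RR=W
t=2: phase=(7,3,7,3) vs β=2 → FL=W FR=W RL=W RR=W
t=9: phase=(6,2,6,2) vs β=2 → FL=W FR=W RL=W RR=W
t=15: phase=(4,0,4,0) vs β=2 → FL=W FR=S RL=W RR=S


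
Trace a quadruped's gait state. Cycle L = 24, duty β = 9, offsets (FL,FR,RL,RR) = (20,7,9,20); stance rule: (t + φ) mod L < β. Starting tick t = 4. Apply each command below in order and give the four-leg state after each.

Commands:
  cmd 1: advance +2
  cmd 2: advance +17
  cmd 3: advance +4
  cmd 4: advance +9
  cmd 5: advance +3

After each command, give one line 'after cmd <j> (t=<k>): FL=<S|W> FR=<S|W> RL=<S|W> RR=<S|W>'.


after cmd 1 (t=6): FL=S FR=W RL=W RR=S
after cmd 2 (t=23): FL=W FR=S RL=S RR=W
after cmd 3 (t=27): FL=W FR=W RL=W RR=W
after cmd 4 (t=36): FL=S FR=W RL=W RR=S
after cmd 5 (t=39): FL=W FR=W RL=S RR=W

start t=4: FL=S FR=W RL=W RR=S
cmd 1: advance +2 → t=6, phase=(2,13,15,2) → FL=S FR=W RL=W RR=S
cmd 2: advance +17 → t=23, phase=(19,6,8,19) → FL=W FR=S RL=S RR=W
cmd 3: advance +4 → t=27, phase=(23,10,12,23) → FL=W FR=W RL=W RR=W
cmd 4: advance +9 → t=36, phase=(8,19,21,8) → FL=S FR=W RL=W RR=S
cmd 5: advance +3 → t=39, phase=(11,22,0,11) → FL=W FR=W RL=S RR=W


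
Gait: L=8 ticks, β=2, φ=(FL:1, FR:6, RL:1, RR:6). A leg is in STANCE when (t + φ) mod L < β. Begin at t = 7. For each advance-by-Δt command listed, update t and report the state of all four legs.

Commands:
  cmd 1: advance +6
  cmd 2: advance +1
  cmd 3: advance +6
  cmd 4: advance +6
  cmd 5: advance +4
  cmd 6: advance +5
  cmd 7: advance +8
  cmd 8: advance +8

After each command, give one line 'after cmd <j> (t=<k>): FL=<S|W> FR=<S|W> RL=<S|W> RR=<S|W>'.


after cmd 1 (t=13): FL=W FR=W RL=W RR=W
after cmd 2 (t=14): FL=W FR=W RL=W RR=W
after cmd 3 (t=20): FL=W FR=W RL=W RR=W
after cmd 4 (t=26): FL=W FR=S RL=W RR=S
after cmd 5 (t=30): FL=W FR=W RL=W RR=W
after cmd 6 (t=35): FL=W FR=S RL=W RR=S
after cmd 7 (t=43): FL=W FR=S RL=W RR=S
after cmd 8 (t=51): FL=W FR=S RL=W RR=S

start t=7: FL=S FR=W RL=S RR=W
cmd 1: advance +6 → t=13, phase=(6,3,6,3) → FL=W FR=W RL=W RR=W
cmd 2: advance +1 → t=14, phase=(7,4,7,4) → FL=W FR=W RL=W RR=W
cmd 3: advance +6 → t=20, phase=(5,2,5,2) → FL=W FR=W RL=W RR=W
cmd 4: advance +6 → t=26, phase=(3,0,3,0) → FL=W FR=S RL=W RR=S
cmd 5: advance +4 → t=30, phase=(7,4,7,4) → FL=W FR=W RL=W RR=W
cmd 6: advance +5 → t=35, phase=(4,1,4,1) → FL=W FR=S RL=W RR=S
cmd 7: advance +8 → t=43, phase=(4,1,4,1) → FL=W FR=S RL=W RR=S
cmd 8: advance +8 → t=51, phase=(4,1,4,1) → FL=W FR=S RL=W RR=S


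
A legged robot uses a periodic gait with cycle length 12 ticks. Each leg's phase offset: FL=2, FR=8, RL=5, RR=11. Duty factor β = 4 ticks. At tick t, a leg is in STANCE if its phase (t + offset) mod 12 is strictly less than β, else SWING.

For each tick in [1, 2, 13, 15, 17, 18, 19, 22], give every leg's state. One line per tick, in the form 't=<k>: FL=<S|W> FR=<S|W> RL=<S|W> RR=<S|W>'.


t=1: FL=S FR=W RL=W RR=S
t=2: FL=W FR=W RL=W RR=S
t=13: FL=S FR=W RL=W RR=S
t=15: FL=W FR=W RL=W RR=S
t=17: FL=W FR=S RL=W RR=W
t=18: FL=W FR=S RL=W RR=W
t=19: FL=W FR=S RL=S RR=W
t=22: FL=S FR=W RL=S RR=W

t=1: phase=(3,9,6,0) vs β=4 → FL=S FR=W RL=W RR=S
t=2: phase=(4,10,7,1) vs β=4 → FL=W FR=W RL=W RR=S
t=13: phase=(3,9,6,0) vs β=4 → FL=S FR=W RL=W RR=S
t=15: phase=(5,11,8,2) vs β=4 → FL=W FR=W RL=W RR=S
t=17: phase=(7,1,10,4) vs β=4 → FL=W FR=S RL=W RR=W
t=18: phase=(8,2,11,5) vs β=4 → FL=W FR=S RL=W RR=W
t=19: phase=(9,3,0,6) vs β=4 → FL=W FR=S RL=S RR=W
t=22: phase=(0,6,3,9) vs β=4 → FL=S FR=W RL=S RR=W


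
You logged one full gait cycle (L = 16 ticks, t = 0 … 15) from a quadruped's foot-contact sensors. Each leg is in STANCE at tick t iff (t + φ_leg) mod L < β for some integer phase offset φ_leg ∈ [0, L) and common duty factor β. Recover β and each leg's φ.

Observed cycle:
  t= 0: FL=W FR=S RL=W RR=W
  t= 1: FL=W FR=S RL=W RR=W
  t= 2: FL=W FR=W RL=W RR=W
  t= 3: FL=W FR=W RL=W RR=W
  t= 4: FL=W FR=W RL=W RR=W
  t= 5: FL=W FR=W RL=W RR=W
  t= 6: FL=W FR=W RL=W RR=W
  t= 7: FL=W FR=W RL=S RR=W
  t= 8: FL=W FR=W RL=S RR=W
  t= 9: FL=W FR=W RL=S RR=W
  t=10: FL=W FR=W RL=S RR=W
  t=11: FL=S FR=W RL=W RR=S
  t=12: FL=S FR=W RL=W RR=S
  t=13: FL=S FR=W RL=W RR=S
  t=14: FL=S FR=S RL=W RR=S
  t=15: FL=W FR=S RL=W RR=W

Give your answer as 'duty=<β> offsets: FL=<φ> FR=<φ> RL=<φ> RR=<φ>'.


duty β = stance ticks per leg = 4
FL: stance ticks = 4; W→S at t=11 → φ=5
FR: stance ticks = 4; W→S at t=14 → φ=2
RL: stance ticks = 4; W→S at t=7 → φ=9
RR: stance ticks = 4; W→S at t=11 → φ=5

duty=4 offsets: FL=5 FR=2 RL=9 RR=5


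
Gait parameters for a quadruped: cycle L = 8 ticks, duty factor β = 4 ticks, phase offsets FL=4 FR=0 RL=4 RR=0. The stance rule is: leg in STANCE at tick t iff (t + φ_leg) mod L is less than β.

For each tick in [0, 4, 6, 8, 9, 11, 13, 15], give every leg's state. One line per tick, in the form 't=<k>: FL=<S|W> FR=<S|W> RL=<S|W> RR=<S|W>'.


t=0: FL=W FR=S RL=W RR=S
t=4: FL=S FR=W RL=S RR=W
t=6: FL=S FR=W RL=S RR=W
t=8: FL=W FR=S RL=W RR=S
t=9: FL=W FR=S RL=W RR=S
t=11: FL=W FR=S RL=W RR=S
t=13: FL=S FR=W RL=S RR=W
t=15: FL=S FR=W RL=S RR=W

t=0: phase=(4,0,4,0) vs β=4 → FL=W FR=S RL=W RR=S
t=4: phase=(0,4,0,4) vs β=4 → FL=S FR=W RL=S RR=W
t=6: phase=(2,6,2,6) vs β=4 → FL=S FR=W RL=S RR=W
t=8: phase=(4,0,4,0) vs β=4 → FL=W FR=S RL=W RR=S
t=9: phase=(5,1,5,1) vs β=4 → FL=W FR=S RL=W RR=S
t=11: phase=(7,3,7,3) vs β=4 → FL=W FR=S RL=W RR=S
t=13: phase=(1,5,1,5) vs β=4 → FL=S FR=W RL=S RR=W
t=15: phase=(3,7,3,7) vs β=4 → FL=S FR=W RL=S RR=W


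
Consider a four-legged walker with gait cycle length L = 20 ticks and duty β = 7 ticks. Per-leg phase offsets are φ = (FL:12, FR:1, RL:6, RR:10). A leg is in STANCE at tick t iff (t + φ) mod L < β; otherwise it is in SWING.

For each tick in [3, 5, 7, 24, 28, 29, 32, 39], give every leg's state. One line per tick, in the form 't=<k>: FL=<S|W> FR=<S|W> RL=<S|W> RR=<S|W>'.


t=3: phase=(15,4,9,13) vs β=7 → FL=W FR=S RL=W RR=W
t=5: phase=(17,6,11,15) vs β=7 → FL=W FR=S RL=W RR=W
t=7: phase=(19,8,13,17) vs β=7 → FL=W FR=W RL=W RR=W
t=24: phase=(16,5,10,14) vs β=7 → FL=W FR=S RL=W RR=W
t=28: phase=(0,9,14,18) vs β=7 → FL=S FR=W RL=W RR=W
t=29: phase=(1,10,15,19) vs β=7 → FL=S FR=W RL=W RR=W
t=32: phase=(4,13,18,2) vs β=7 → FL=S FR=W RL=W RR=S
t=39: phase=(11,0,5,9) vs β=7 → FL=W FR=S RL=S RR=W

t=3: FL=W FR=S RL=W RR=W
t=5: FL=W FR=S RL=W RR=W
t=7: FL=W FR=W RL=W RR=W
t=24: FL=W FR=S RL=W RR=W
t=28: FL=S FR=W RL=W RR=W
t=29: FL=S FR=W RL=W RR=W
t=32: FL=S FR=W RL=W RR=S
t=39: FL=W FR=S RL=S RR=W


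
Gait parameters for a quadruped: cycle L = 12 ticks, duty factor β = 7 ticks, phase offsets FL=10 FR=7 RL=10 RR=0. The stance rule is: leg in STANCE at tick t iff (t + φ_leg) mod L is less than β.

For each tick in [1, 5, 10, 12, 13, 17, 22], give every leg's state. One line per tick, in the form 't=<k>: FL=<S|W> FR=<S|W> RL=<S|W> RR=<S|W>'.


t=1: phase=(11,8,11,1) vs β=7 → FL=W FR=W RL=W RR=S
t=5: phase=(3,0,3,5) vs β=7 → FL=S FR=S RL=S RR=S
t=10: phase=(8,5,8,10) vs β=7 → FL=W FR=S RL=W RR=W
t=12: phase=(10,7,10,0) vs β=7 → FL=W FR=W RL=W RR=S
t=13: phase=(11,8,11,1) vs β=7 → FL=W FR=W RL=W RR=S
t=17: phase=(3,0,3,5) vs β=7 → FL=S FR=S RL=S RR=S
t=22: phase=(8,5,8,10) vs β=7 → FL=W FR=S RL=W RR=W

t=1: FL=W FR=W RL=W RR=S
t=5: FL=S FR=S RL=S RR=S
t=10: FL=W FR=S RL=W RR=W
t=12: FL=W FR=W RL=W RR=S
t=13: FL=W FR=W RL=W RR=S
t=17: FL=S FR=S RL=S RR=S
t=22: FL=W FR=S RL=W RR=W


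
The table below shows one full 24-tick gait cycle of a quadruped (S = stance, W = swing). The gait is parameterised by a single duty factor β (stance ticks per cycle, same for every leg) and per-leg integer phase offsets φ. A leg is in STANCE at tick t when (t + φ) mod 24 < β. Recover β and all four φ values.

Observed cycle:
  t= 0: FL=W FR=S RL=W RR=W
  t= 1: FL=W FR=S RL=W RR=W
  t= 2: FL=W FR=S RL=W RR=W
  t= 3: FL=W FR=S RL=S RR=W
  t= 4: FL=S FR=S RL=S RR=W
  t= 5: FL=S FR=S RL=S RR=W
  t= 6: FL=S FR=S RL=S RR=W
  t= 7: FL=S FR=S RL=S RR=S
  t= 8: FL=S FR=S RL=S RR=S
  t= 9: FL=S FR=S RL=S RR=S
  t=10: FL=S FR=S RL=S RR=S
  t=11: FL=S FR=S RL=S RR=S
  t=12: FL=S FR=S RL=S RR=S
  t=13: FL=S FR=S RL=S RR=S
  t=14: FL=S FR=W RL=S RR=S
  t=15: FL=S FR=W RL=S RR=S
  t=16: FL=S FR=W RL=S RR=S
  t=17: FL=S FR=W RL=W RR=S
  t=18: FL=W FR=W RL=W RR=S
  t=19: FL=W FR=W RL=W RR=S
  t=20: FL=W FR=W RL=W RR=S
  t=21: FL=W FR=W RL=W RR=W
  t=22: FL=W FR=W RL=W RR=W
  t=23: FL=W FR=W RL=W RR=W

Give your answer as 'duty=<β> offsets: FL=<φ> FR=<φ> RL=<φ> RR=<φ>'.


duty β = stance ticks per leg = 14
FL: stance ticks = 14; W→S at t=4 → φ=20
FR: stance ticks = 14; W→S at t=0 → φ=0
RL: stance ticks = 14; W→S at t=3 → φ=21
RR: stance ticks = 14; W→S at t=7 → φ=17

duty=14 offsets: FL=20 FR=0 RL=21 RR=17


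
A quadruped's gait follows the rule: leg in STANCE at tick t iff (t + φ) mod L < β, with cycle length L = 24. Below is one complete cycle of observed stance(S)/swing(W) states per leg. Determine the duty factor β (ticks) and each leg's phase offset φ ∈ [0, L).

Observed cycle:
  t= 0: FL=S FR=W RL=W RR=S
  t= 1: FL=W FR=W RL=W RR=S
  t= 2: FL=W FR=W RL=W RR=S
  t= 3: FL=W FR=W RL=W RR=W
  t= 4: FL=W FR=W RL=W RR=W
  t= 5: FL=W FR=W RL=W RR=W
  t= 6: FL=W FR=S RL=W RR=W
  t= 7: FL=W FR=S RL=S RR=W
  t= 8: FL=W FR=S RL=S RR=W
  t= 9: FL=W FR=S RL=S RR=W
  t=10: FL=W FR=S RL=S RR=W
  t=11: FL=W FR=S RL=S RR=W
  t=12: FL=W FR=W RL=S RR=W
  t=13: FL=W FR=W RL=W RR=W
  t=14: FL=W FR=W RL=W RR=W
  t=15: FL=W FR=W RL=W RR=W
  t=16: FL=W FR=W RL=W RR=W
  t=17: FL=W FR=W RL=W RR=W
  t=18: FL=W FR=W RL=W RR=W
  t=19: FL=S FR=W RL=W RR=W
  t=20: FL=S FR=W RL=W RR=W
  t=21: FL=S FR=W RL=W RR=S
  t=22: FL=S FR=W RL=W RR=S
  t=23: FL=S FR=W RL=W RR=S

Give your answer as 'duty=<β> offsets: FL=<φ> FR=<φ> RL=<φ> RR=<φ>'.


duty=6 offsets: FL=5 FR=18 RL=17 RR=3

duty β = stance ticks per leg = 6
FL: stance ticks = 6; W→S at t=19 → φ=5
FR: stance ticks = 6; W→S at t=6 → φ=18
RL: stance ticks = 6; W→S at t=7 → φ=17
RR: stance ticks = 6; W→S at t=21 → φ=3


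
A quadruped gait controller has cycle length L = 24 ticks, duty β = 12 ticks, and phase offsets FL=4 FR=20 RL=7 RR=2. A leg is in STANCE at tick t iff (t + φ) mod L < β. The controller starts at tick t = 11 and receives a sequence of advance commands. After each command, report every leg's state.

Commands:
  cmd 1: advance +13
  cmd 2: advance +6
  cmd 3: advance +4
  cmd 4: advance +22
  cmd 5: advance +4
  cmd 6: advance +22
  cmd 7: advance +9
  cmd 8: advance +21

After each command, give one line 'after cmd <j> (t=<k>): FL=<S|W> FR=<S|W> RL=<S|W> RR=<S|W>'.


start t=11: FL=W FR=S RL=W RR=W
cmd 1: advance +13 → t=24, phase=(4,20,7,2) → FL=S FR=W RL=S RR=S
cmd 2: advance +6 → t=30, phase=(10,2,13,8) → FL=S FR=S RL=W RR=S
cmd 3: advance +4 → t=34, phase=(14,6,17,12) → FL=W FR=S RL=W RR=W
cmd 4: advance +22 → t=56, phase=(12,4,15,10) → FL=W FR=S RL=W RR=S
cmd 5: advance +4 → t=60, phase=(16,8,19,14) → FL=W FR=S RL=W RR=W
cmd 6: advance +22 → t=82, phase=(14,6,17,12) → FL=W FR=S RL=W RR=W
cmd 7: advance +9 → t=91, phase=(23,15,2,21) → FL=W FR=W RL=S RR=W
cmd 8: advance +21 → t=112, phase=(20,12,23,18) → FL=W FR=W RL=W RR=W

after cmd 1 (t=24): FL=S FR=W RL=S RR=S
after cmd 2 (t=30): FL=S FR=S RL=W RR=S
after cmd 3 (t=34): FL=W FR=S RL=W RR=W
after cmd 4 (t=56): FL=W FR=S RL=W RR=S
after cmd 5 (t=60): FL=W FR=S RL=W RR=W
after cmd 6 (t=82): FL=W FR=S RL=W RR=W
after cmd 7 (t=91): FL=W FR=W RL=S RR=W
after cmd 8 (t=112): FL=W FR=W RL=W RR=W


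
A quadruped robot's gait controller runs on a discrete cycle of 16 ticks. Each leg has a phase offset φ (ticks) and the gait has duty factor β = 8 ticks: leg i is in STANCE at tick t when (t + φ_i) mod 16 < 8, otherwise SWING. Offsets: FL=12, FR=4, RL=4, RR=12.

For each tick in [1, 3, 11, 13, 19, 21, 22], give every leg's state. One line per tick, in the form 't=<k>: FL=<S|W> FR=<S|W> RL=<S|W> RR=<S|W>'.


t=1: FL=W FR=S RL=S RR=W
t=3: FL=W FR=S RL=S RR=W
t=11: FL=S FR=W RL=W RR=S
t=13: FL=W FR=S RL=S RR=W
t=19: FL=W FR=S RL=S RR=W
t=21: FL=S FR=W RL=W RR=S
t=22: FL=S FR=W RL=W RR=S

t=1: phase=(13,5,5,13) vs β=8 → FL=W FR=S RL=S RR=W
t=3: phase=(15,7,7,15) vs β=8 → FL=W FR=S RL=S RR=W
t=11: phase=(7,15,15,7) vs β=8 → FL=S FR=W RL=W RR=S
t=13: phase=(9,1,1,9) vs β=8 → FL=W FR=S RL=S RR=W
t=19: phase=(15,7,7,15) vs β=8 → FL=W FR=S RL=S RR=W
t=21: phase=(1,9,9,1) vs β=8 → FL=S FR=W RL=W RR=S
t=22: phase=(2,10,10,2) vs β=8 → FL=S FR=W RL=W RR=S


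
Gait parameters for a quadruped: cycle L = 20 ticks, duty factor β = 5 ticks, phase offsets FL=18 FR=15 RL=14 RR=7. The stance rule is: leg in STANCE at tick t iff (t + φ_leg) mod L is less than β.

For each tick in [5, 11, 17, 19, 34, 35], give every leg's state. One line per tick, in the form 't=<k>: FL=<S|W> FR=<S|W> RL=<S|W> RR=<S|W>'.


t=5: phase=(3,0,19,12) vs β=5 → FL=S FR=S RL=W RR=W
t=11: phase=(9,6,5,18) vs β=5 → FL=W FR=W RL=W RR=W
t=17: phase=(15,12,11,4) vs β=5 → FL=W FR=W RL=W RR=S
t=19: phase=(17,14,13,6) vs β=5 → FL=W FR=W RL=W RR=W
t=34: phase=(12,9,8,1) vs β=5 → FL=W FR=W RL=W RR=S
t=35: phase=(13,10,9,2) vs β=5 → FL=W FR=W RL=W RR=S

t=5: FL=S FR=S RL=W RR=W
t=11: FL=W FR=W RL=W RR=W
t=17: FL=W FR=W RL=W RR=S
t=19: FL=W FR=W RL=W RR=W
t=34: FL=W FR=W RL=W RR=S
t=35: FL=W FR=W RL=W RR=S


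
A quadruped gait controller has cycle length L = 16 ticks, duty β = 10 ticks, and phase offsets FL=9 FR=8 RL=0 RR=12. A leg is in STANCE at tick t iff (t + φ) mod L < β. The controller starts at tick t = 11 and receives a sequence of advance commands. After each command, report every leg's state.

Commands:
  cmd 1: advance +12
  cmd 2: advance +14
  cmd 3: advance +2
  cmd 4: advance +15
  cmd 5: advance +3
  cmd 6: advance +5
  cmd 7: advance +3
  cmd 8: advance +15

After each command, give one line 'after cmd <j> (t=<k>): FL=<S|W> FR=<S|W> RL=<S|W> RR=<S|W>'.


after cmd 1 (t=23): FL=S FR=W RL=S RR=S
after cmd 2 (t=37): FL=W FR=W RL=S RR=S
after cmd 3 (t=39): FL=S FR=W RL=S RR=S
after cmd 4 (t=54): FL=W FR=W RL=S RR=S
after cmd 5 (t=57): FL=S FR=S RL=S RR=S
after cmd 6 (t=62): FL=S FR=S RL=W RR=W
after cmd 7 (t=65): FL=W FR=S RL=S RR=W
after cmd 8 (t=80): FL=S FR=S RL=S RR=W

start t=11: FL=S FR=S RL=W RR=S
cmd 1: advance +12 → t=23, phase=(0,15,7,3) → FL=S FR=W RL=S RR=S
cmd 2: advance +14 → t=37, phase=(14,13,5,1) → FL=W FR=W RL=S RR=S
cmd 3: advance +2 → t=39, phase=(0,15,7,3) → FL=S FR=W RL=S RR=S
cmd 4: advance +15 → t=54, phase=(15,14,6,2) → FL=W FR=W RL=S RR=S
cmd 5: advance +3 → t=57, phase=(2,1,9,5) → FL=S FR=S RL=S RR=S
cmd 6: advance +5 → t=62, phase=(7,6,14,10) → FL=S FR=S RL=W RR=W
cmd 7: advance +3 → t=65, phase=(10,9,1,13) → FL=W FR=S RL=S RR=W
cmd 8: advance +15 → t=80, phase=(9,8,0,12) → FL=S FR=S RL=S RR=W


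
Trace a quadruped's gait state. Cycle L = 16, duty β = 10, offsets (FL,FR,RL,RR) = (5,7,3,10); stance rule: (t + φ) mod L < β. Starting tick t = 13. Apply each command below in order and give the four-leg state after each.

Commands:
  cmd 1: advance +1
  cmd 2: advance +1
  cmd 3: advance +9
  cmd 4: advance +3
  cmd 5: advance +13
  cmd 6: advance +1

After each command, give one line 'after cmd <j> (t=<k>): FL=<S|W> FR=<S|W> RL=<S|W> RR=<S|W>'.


start t=13: FL=S FR=S RL=S RR=S
cmd 1: advance +1 → t=14, phase=(3,5,1,8) → FL=S FR=S RL=S RR=S
cmd 2: advance +1 → t=15, phase=(4,6,2,9) → FL=S FR=S RL=S RR=S
cmd 3: advance +9 → t=24, phase=(13,15,11,2) → FL=W FR=W RL=W RR=S
cmd 4: advance +3 → t=27, phase=(0,2,14,5) → FL=S FR=S RL=W RR=S
cmd 5: advance +13 → t=40, phase=(13,15,11,2) → FL=W FR=W RL=W RR=S
cmd 6: advance +1 → t=41, phase=(14,0,12,3) → FL=W FR=S RL=W RR=S

after cmd 1 (t=14): FL=S FR=S RL=S RR=S
after cmd 2 (t=15): FL=S FR=S RL=S RR=S
after cmd 3 (t=24): FL=W FR=W RL=W RR=S
after cmd 4 (t=27): FL=S FR=S RL=W RR=S
after cmd 5 (t=40): FL=W FR=W RL=W RR=S
after cmd 6 (t=41): FL=W FR=S RL=W RR=S


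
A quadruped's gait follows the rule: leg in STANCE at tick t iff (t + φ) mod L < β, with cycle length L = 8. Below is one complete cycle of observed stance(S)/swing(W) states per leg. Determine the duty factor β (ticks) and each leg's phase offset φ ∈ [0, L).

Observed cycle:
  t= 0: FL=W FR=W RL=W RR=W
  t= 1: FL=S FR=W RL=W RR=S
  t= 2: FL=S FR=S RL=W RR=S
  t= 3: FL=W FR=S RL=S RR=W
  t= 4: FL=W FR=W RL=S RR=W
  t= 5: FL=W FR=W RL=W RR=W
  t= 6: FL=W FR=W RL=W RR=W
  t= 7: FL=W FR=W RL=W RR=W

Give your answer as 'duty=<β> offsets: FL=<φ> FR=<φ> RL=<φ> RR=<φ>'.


duty=2 offsets: FL=7 FR=6 RL=5 RR=7

duty β = stance ticks per leg = 2
FL: stance ticks = 2; W→S at t=1 → φ=7
FR: stance ticks = 2; W→S at t=2 → φ=6
RL: stance ticks = 2; W→S at t=3 → φ=5
RR: stance ticks = 2; W→S at t=1 → φ=7


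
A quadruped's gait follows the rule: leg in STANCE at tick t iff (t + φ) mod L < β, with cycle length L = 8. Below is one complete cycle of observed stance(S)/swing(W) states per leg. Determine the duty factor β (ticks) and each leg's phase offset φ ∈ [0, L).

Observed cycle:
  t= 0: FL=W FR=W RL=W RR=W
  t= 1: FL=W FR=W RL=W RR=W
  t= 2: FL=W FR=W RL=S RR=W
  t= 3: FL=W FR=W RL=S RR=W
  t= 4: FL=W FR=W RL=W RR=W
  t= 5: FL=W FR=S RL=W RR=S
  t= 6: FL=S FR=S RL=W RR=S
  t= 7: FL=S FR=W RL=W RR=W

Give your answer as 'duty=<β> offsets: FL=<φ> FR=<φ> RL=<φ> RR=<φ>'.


duty=2 offsets: FL=2 FR=3 RL=6 RR=3

duty β = stance ticks per leg = 2
FL: stance ticks = 2; W→S at t=6 → φ=2
FR: stance ticks = 2; W→S at t=5 → φ=3
RL: stance ticks = 2; W→S at t=2 → φ=6
RR: stance ticks = 2; W→S at t=5 → φ=3


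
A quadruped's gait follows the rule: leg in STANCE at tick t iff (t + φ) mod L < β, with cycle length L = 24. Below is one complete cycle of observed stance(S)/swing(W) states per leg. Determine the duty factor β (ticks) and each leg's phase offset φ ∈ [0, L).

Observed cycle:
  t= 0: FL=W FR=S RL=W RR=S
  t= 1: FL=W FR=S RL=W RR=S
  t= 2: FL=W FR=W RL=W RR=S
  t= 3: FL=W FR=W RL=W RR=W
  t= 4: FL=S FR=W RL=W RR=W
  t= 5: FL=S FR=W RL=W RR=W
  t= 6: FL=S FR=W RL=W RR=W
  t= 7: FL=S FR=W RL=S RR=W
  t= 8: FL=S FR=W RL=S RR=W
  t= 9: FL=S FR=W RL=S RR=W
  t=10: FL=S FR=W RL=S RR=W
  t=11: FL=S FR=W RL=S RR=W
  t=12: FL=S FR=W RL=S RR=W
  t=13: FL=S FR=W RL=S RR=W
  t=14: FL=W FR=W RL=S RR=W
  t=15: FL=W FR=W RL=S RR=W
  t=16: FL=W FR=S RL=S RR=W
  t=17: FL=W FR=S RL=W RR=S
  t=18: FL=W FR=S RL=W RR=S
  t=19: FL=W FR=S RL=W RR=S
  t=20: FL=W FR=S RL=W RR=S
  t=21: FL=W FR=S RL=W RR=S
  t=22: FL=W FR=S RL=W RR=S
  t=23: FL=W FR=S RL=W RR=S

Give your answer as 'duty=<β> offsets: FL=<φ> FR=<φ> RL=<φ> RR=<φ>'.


duty=10 offsets: FL=20 FR=8 RL=17 RR=7

duty β = stance ticks per leg = 10
FL: stance ticks = 10; W→S at t=4 → φ=20
FR: stance ticks = 10; W→S at t=16 → φ=8
RL: stance ticks = 10; W→S at t=7 → φ=17
RR: stance ticks = 10; W→S at t=17 → φ=7


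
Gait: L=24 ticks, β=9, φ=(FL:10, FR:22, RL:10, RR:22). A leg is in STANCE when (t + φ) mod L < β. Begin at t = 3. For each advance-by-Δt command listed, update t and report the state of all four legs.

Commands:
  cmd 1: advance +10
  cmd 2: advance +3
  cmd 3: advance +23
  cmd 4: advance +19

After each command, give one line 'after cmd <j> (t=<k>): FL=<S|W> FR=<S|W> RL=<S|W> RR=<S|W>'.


start t=3: FL=W FR=S RL=W RR=S
cmd 1: advance +10 → t=13, phase=(23,11,23,11) → FL=W FR=W RL=W RR=W
cmd 2: advance +3 → t=16, phase=(2,14,2,14) → FL=S FR=W RL=S RR=W
cmd 3: advance +23 → t=39, phase=(1,13,1,13) → FL=S FR=W RL=S RR=W
cmd 4: advance +19 → t=58, phase=(20,8,20,8) → FL=W FR=S RL=W RR=S

after cmd 1 (t=13): FL=W FR=W RL=W RR=W
after cmd 2 (t=16): FL=S FR=W RL=S RR=W
after cmd 3 (t=39): FL=S FR=W RL=S RR=W
after cmd 4 (t=58): FL=W FR=S RL=W RR=S


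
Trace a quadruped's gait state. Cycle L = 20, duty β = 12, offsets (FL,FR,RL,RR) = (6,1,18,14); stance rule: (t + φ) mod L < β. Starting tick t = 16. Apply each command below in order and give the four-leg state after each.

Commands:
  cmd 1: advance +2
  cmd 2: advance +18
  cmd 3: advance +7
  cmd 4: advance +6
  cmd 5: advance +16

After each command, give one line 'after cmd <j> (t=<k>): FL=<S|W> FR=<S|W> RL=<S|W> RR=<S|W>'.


after cmd 1 (t=18): FL=S FR=W RL=W RR=W
after cmd 2 (t=36): FL=S FR=W RL=W RR=S
after cmd 3 (t=43): FL=S FR=S RL=S RR=W
after cmd 4 (t=49): FL=W FR=S RL=S RR=S
after cmd 5 (t=65): FL=S FR=S RL=S RR=W

start t=16: FL=S FR=W RL=W RR=S
cmd 1: advance +2 → t=18, phase=(4,19,16,12) → FL=S FR=W RL=W RR=W
cmd 2: advance +18 → t=36, phase=(2,17,14,10) → FL=S FR=W RL=W RR=S
cmd 3: advance +7 → t=43, phase=(9,4,1,17) → FL=S FR=S RL=S RR=W
cmd 4: advance +6 → t=49, phase=(15,10,7,3) → FL=W FR=S RL=S RR=S
cmd 5: advance +16 → t=65, phase=(11,6,3,19) → FL=S FR=S RL=S RR=W


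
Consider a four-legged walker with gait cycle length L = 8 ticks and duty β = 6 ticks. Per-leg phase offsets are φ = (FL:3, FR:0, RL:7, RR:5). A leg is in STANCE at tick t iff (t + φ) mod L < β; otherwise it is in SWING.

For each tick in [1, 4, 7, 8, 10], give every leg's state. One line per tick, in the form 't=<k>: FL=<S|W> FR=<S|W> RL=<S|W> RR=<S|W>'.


t=1: FL=S FR=S RL=S RR=W
t=4: FL=W FR=S RL=S RR=S
t=7: FL=S FR=W RL=W RR=S
t=8: FL=S FR=S RL=W RR=S
t=10: FL=S FR=S RL=S RR=W

t=1: phase=(4,1,0,6) vs β=6 → FL=S FR=S RL=S RR=W
t=4: phase=(7,4,3,1) vs β=6 → FL=W FR=S RL=S RR=S
t=7: phase=(2,7,6,4) vs β=6 → FL=S FR=W RL=W RR=S
t=8: phase=(3,0,7,5) vs β=6 → FL=S FR=S RL=W RR=S
t=10: phase=(5,2,1,7) vs β=6 → FL=S FR=S RL=S RR=W


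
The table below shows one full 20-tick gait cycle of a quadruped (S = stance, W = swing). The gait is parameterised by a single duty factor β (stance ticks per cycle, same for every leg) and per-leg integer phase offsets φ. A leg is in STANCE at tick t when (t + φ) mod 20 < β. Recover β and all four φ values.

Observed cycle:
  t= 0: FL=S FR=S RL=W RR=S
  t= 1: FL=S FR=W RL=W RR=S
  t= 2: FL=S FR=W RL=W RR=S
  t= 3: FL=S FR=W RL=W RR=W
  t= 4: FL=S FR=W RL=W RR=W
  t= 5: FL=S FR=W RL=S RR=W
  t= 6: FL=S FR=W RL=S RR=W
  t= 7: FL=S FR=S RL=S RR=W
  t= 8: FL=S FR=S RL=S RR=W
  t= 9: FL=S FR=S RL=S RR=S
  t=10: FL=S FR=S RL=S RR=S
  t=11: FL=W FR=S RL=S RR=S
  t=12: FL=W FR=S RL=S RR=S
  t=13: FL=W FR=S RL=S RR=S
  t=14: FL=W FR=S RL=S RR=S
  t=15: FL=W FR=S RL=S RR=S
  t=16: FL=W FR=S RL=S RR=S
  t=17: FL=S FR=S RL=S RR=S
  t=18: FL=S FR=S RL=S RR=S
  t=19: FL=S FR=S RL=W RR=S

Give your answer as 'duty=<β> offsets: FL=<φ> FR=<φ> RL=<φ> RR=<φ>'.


duty=14 offsets: FL=3 FR=13 RL=15 RR=11

duty β = stance ticks per leg = 14
FL: stance ticks = 14; W→S at t=17 → φ=3
FR: stance ticks = 14; W→S at t=7 → φ=13
RL: stance ticks = 14; W→S at t=5 → φ=15
RR: stance ticks = 14; W→S at t=9 → φ=11


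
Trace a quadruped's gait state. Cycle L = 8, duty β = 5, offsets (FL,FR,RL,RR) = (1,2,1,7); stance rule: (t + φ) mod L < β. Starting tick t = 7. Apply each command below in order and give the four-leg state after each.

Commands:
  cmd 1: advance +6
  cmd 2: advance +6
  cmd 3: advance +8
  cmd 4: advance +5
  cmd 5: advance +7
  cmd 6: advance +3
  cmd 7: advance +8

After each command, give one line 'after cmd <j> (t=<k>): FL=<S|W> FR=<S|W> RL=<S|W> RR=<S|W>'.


after cmd 1 (t=13): FL=W FR=W RL=W RR=S
after cmd 2 (t=19): FL=S FR=W RL=S RR=S
after cmd 3 (t=27): FL=S FR=W RL=S RR=S
after cmd 4 (t=32): FL=S FR=S RL=S RR=W
after cmd 5 (t=39): FL=S FR=S RL=S RR=W
after cmd 6 (t=42): FL=S FR=S RL=S RR=S
after cmd 7 (t=50): FL=S FR=S RL=S RR=S

start t=7: FL=S FR=S RL=S RR=W
cmd 1: advance +6 → t=13, phase=(6,7,6,4) → FL=W FR=W RL=W RR=S
cmd 2: advance +6 → t=19, phase=(4,5,4,2) → FL=S FR=W RL=S RR=S
cmd 3: advance +8 → t=27, phase=(4,5,4,2) → FL=S FR=W RL=S RR=S
cmd 4: advance +5 → t=32, phase=(1,2,1,7) → FL=S FR=S RL=S RR=W
cmd 5: advance +7 → t=39, phase=(0,1,0,6) → FL=S FR=S RL=S RR=W
cmd 6: advance +3 → t=42, phase=(3,4,3,1) → FL=S FR=S RL=S RR=S
cmd 7: advance +8 → t=50, phase=(3,4,3,1) → FL=S FR=S RL=S RR=S


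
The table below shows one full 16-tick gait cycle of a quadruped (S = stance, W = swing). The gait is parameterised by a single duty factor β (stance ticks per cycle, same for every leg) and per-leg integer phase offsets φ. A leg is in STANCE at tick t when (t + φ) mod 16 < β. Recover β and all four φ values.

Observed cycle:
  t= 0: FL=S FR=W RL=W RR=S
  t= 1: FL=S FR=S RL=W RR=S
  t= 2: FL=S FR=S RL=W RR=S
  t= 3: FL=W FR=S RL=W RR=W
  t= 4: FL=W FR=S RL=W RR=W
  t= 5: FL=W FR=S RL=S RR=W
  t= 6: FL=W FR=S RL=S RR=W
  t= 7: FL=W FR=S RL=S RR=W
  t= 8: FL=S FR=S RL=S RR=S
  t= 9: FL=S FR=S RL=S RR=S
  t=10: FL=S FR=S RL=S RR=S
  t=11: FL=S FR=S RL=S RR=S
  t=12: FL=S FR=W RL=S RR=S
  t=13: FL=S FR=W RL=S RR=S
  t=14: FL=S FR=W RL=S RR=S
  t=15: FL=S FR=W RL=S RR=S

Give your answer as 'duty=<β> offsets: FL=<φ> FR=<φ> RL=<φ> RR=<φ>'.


duty=11 offsets: FL=8 FR=15 RL=11 RR=8

duty β = stance ticks per leg = 11
FL: stance ticks = 11; W→S at t=8 → φ=8
FR: stance ticks = 11; W→S at t=1 → φ=15
RL: stance ticks = 11; W→S at t=5 → φ=11
RR: stance ticks = 11; W→S at t=8 → φ=8


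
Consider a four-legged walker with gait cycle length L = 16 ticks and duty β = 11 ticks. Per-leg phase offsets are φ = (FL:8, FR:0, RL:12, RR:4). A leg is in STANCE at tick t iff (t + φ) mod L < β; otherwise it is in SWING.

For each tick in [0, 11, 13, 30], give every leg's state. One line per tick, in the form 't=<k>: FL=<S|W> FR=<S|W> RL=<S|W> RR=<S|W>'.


t=0: FL=S FR=S RL=W RR=S
t=11: FL=S FR=W RL=S RR=W
t=13: FL=S FR=W RL=S RR=S
t=30: FL=S FR=W RL=S RR=S

t=0: phase=(8,0,12,4) vs β=11 → FL=S FR=S RL=W RR=S
t=11: phase=(3,11,7,15) vs β=11 → FL=S FR=W RL=S RR=W
t=13: phase=(5,13,9,1) vs β=11 → FL=S FR=W RL=S RR=S
t=30: phase=(6,14,10,2) vs β=11 → FL=S FR=W RL=S RR=S


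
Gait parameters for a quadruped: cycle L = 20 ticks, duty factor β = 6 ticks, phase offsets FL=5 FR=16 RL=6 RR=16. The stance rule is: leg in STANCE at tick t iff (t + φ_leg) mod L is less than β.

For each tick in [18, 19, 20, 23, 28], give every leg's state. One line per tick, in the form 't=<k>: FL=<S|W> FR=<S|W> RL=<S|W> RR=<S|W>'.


t=18: phase=(3,14,4,14) vs β=6 → FL=S FR=W RL=S RR=W
t=19: phase=(4,15,5,15) vs β=6 → FL=S FR=W RL=S RR=W
t=20: phase=(5,16,6,16) vs β=6 → FL=S FR=W RL=W RR=W
t=23: phase=(8,19,9,19) vs β=6 → FL=W FR=W RL=W RR=W
t=28: phase=(13,4,14,4) vs β=6 → FL=W FR=S RL=W RR=S

t=18: FL=S FR=W RL=S RR=W
t=19: FL=S FR=W RL=S RR=W
t=20: FL=S FR=W RL=W RR=W
t=23: FL=W FR=W RL=W RR=W
t=28: FL=W FR=S RL=W RR=S


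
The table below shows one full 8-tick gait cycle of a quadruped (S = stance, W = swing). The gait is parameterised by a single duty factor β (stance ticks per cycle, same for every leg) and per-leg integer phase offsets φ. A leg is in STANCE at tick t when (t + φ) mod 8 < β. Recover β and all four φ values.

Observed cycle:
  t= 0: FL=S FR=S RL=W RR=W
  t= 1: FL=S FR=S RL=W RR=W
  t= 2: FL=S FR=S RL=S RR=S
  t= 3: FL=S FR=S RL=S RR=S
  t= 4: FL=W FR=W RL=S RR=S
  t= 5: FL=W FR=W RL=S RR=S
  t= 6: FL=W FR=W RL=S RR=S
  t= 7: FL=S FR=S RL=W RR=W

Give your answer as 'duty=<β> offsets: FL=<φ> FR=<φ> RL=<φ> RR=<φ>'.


duty=5 offsets: FL=1 FR=1 RL=6 RR=6

duty β = stance ticks per leg = 5
FL: stance ticks = 5; W→S at t=7 → φ=1
FR: stance ticks = 5; W→S at t=7 → φ=1
RL: stance ticks = 5; W→S at t=2 → φ=6
RR: stance ticks = 5; W→S at t=2 → φ=6


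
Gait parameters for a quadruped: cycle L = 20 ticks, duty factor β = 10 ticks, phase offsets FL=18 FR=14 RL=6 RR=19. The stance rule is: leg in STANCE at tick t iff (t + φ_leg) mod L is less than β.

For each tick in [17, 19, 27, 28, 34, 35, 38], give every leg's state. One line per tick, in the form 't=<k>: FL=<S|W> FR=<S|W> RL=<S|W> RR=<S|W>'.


t=17: FL=W FR=W RL=S RR=W
t=19: FL=W FR=W RL=S RR=W
t=27: FL=S FR=S RL=W RR=S
t=28: FL=S FR=S RL=W RR=S
t=34: FL=W FR=S RL=S RR=W
t=35: FL=W FR=S RL=S RR=W
t=38: FL=W FR=W RL=S RR=W

t=17: phase=(15,11,3,16) vs β=10 → FL=W FR=W RL=S RR=W
t=19: phase=(17,13,5,18) vs β=10 → FL=W FR=W RL=S RR=W
t=27: phase=(5,1,13,6) vs β=10 → FL=S FR=S RL=W RR=S
t=28: phase=(6,2,14,7) vs β=10 → FL=S FR=S RL=W RR=S
t=34: phase=(12,8,0,13) vs β=10 → FL=W FR=S RL=S RR=W
t=35: phase=(13,9,1,14) vs β=10 → FL=W FR=S RL=S RR=W
t=38: phase=(16,12,4,17) vs β=10 → FL=W FR=W RL=S RR=W


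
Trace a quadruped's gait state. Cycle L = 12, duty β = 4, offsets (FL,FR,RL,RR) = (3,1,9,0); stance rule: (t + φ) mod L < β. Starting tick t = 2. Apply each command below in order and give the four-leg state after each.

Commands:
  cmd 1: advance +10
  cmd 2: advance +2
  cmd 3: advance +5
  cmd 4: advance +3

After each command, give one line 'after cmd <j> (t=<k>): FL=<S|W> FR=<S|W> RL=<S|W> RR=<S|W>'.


start t=2: FL=W FR=S RL=W RR=S
cmd 1: advance +10 → t=12, phase=(3,1,9,0) → FL=S FR=S RL=W RR=S
cmd 2: advance +2 → t=14, phase=(5,3,11,2) → FL=W FR=S RL=W RR=S
cmd 3: advance +5 → t=19, phase=(10,8,4,7) → FL=W FR=W RL=W RR=W
cmd 4: advance +3 → t=22, phase=(1,11,7,10) → FL=S FR=W RL=W RR=W

after cmd 1 (t=12): FL=S FR=S RL=W RR=S
after cmd 2 (t=14): FL=W FR=S RL=W RR=S
after cmd 3 (t=19): FL=W FR=W RL=W RR=W
after cmd 4 (t=22): FL=S FR=W RL=W RR=W
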